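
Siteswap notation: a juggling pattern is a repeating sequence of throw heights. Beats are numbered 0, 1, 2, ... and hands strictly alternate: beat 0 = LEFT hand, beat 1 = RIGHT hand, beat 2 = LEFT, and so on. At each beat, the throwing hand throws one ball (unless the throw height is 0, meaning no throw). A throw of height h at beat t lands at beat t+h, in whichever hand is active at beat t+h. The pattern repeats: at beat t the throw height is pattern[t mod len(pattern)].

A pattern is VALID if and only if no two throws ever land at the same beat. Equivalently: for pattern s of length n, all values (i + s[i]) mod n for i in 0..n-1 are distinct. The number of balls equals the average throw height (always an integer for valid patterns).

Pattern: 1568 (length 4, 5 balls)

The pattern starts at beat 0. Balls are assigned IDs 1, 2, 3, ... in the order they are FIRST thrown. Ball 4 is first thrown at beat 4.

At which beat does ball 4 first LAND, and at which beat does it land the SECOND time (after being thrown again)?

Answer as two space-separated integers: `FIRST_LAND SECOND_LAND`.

Answer: 5 10

Derivation:
Beat 0 (L): throw ball1 h=1 -> lands@1:R; in-air after throw: [b1@1:R]
Beat 1 (R): throw ball1 h=5 -> lands@6:L; in-air after throw: [b1@6:L]
Beat 2 (L): throw ball2 h=6 -> lands@8:L; in-air after throw: [b1@6:L b2@8:L]
Beat 3 (R): throw ball3 h=8 -> lands@11:R; in-air after throw: [b1@6:L b2@8:L b3@11:R]
Beat 4 (L): throw ball4 h=1 -> lands@5:R; in-air after throw: [b4@5:R b1@6:L b2@8:L b3@11:R]
Beat 5 (R): throw ball4 h=5 -> lands@10:L; in-air after throw: [b1@6:L b2@8:L b4@10:L b3@11:R]
Beat 6 (L): throw ball1 h=6 -> lands@12:L; in-air after throw: [b2@8:L b4@10:L b3@11:R b1@12:L]
Beat 7 (R): throw ball5 h=8 -> lands@15:R; in-air after throw: [b2@8:L b4@10:L b3@11:R b1@12:L b5@15:R]
Beat 8 (L): throw ball2 h=1 -> lands@9:R; in-air after throw: [b2@9:R b4@10:L b3@11:R b1@12:L b5@15:R]
Beat 9 (R): throw ball2 h=5 -> lands@14:L; in-air after throw: [b4@10:L b3@11:R b1@12:L b2@14:L b5@15:R]
Beat 10 (L): throw ball4 h=6 -> lands@16:L; in-air after throw: [b3@11:R b1@12:L b2@14:L b5@15:R b4@16:L]
Ball 4: thrown@4 h=1 -> first land @5; rethrown@5 h=5 -> second land @10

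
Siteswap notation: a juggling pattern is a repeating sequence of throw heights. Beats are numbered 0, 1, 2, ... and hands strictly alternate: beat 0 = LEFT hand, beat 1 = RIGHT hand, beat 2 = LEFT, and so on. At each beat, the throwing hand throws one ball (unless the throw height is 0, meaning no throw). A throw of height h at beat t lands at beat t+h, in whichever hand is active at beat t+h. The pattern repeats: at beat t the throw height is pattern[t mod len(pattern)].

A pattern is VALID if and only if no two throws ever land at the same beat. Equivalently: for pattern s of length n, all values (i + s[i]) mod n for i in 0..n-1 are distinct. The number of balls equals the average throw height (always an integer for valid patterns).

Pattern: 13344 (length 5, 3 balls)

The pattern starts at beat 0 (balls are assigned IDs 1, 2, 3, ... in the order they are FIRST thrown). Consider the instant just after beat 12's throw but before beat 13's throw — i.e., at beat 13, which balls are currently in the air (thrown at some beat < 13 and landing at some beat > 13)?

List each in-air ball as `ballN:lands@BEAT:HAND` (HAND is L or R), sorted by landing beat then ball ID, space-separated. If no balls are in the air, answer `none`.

Answer: ball3:lands@14:L ball1:lands@15:R

Derivation:
Beat 0 (L): throw ball1 h=1 -> lands@1:R; in-air after throw: [b1@1:R]
Beat 1 (R): throw ball1 h=3 -> lands@4:L; in-air after throw: [b1@4:L]
Beat 2 (L): throw ball2 h=3 -> lands@5:R; in-air after throw: [b1@4:L b2@5:R]
Beat 3 (R): throw ball3 h=4 -> lands@7:R; in-air after throw: [b1@4:L b2@5:R b3@7:R]
Beat 4 (L): throw ball1 h=4 -> lands@8:L; in-air after throw: [b2@5:R b3@7:R b1@8:L]
Beat 5 (R): throw ball2 h=1 -> lands@6:L; in-air after throw: [b2@6:L b3@7:R b1@8:L]
Beat 6 (L): throw ball2 h=3 -> lands@9:R; in-air after throw: [b3@7:R b1@8:L b2@9:R]
Beat 7 (R): throw ball3 h=3 -> lands@10:L; in-air after throw: [b1@8:L b2@9:R b3@10:L]
Beat 8 (L): throw ball1 h=4 -> lands@12:L; in-air after throw: [b2@9:R b3@10:L b1@12:L]
Beat 9 (R): throw ball2 h=4 -> lands@13:R; in-air after throw: [b3@10:L b1@12:L b2@13:R]
Beat 10 (L): throw ball3 h=1 -> lands@11:R; in-air after throw: [b3@11:R b1@12:L b2@13:R]
Beat 11 (R): throw ball3 h=3 -> lands@14:L; in-air after throw: [b1@12:L b2@13:R b3@14:L]
Beat 12 (L): throw ball1 h=3 -> lands@15:R; in-air after throw: [b2@13:R b3@14:L b1@15:R]
Beat 13 (R): throw ball2 h=4 -> lands@17:R; in-air after throw: [b3@14:L b1@15:R b2@17:R]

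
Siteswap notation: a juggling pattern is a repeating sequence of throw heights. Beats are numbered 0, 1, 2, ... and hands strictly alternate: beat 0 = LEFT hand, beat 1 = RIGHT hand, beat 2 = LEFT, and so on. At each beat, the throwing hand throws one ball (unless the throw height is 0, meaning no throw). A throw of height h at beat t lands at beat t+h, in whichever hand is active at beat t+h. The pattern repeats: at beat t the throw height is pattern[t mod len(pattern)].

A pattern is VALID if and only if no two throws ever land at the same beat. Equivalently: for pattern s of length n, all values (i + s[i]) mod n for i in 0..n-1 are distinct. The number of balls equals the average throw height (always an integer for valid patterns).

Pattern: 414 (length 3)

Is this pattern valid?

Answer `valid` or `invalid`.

Answer: valid

Derivation:
i=0: (i + s[i]) mod n = (0 + 4) mod 3 = 1
i=1: (i + s[i]) mod n = (1 + 1) mod 3 = 2
i=2: (i + s[i]) mod n = (2 + 4) mod 3 = 0
Residues: [1, 2, 0], distinct: True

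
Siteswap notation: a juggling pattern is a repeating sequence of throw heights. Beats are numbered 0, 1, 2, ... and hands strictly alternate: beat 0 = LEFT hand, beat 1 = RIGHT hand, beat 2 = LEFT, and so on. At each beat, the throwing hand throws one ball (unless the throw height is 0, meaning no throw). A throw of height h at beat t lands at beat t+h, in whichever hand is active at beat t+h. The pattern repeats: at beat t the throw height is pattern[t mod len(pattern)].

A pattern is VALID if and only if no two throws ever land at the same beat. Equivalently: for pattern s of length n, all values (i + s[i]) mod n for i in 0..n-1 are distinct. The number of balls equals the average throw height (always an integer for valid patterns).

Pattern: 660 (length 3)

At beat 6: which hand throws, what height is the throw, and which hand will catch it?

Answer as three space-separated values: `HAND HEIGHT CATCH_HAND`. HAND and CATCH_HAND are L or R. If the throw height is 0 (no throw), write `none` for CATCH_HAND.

Answer: L 6 L

Derivation:
Beat 6: 6 mod 2 = 0, so hand = L
Throw height = pattern[6 mod 3] = pattern[0] = 6
Lands at beat 6+6=12, 12 mod 2 = 0, so catch hand = L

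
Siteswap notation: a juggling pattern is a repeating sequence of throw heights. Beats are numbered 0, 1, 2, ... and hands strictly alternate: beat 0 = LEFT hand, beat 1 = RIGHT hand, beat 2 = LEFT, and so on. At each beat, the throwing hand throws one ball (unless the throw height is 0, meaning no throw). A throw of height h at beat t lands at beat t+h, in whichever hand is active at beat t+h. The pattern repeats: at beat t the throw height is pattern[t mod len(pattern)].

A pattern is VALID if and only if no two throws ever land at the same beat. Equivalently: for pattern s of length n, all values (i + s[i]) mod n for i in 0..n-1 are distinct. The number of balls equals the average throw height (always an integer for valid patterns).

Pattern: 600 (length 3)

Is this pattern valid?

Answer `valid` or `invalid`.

Answer: valid

Derivation:
i=0: (i + s[i]) mod n = (0 + 6) mod 3 = 0
i=1: (i + s[i]) mod n = (1 + 0) mod 3 = 1
i=2: (i + s[i]) mod n = (2 + 0) mod 3 = 2
Residues: [0, 1, 2], distinct: True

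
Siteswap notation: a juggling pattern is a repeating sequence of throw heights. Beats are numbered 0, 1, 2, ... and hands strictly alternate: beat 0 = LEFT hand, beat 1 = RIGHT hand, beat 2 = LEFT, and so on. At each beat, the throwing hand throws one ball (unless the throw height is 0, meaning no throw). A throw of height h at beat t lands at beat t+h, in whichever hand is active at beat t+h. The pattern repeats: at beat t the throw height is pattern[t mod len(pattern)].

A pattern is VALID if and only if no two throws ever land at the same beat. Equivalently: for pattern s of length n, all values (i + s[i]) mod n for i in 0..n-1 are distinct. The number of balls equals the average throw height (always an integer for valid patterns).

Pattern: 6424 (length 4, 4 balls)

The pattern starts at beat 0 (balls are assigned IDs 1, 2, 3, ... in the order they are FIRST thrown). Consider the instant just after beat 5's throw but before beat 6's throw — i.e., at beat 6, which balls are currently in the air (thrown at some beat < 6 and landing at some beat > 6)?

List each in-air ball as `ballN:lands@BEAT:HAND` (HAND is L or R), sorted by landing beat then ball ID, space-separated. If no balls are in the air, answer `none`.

Answer: ball4:lands@7:R ball2:lands@9:R ball3:lands@10:L

Derivation:
Beat 0 (L): throw ball1 h=6 -> lands@6:L; in-air after throw: [b1@6:L]
Beat 1 (R): throw ball2 h=4 -> lands@5:R; in-air after throw: [b2@5:R b1@6:L]
Beat 2 (L): throw ball3 h=2 -> lands@4:L; in-air after throw: [b3@4:L b2@5:R b1@6:L]
Beat 3 (R): throw ball4 h=4 -> lands@7:R; in-air after throw: [b3@4:L b2@5:R b1@6:L b4@7:R]
Beat 4 (L): throw ball3 h=6 -> lands@10:L; in-air after throw: [b2@5:R b1@6:L b4@7:R b3@10:L]
Beat 5 (R): throw ball2 h=4 -> lands@9:R; in-air after throw: [b1@6:L b4@7:R b2@9:R b3@10:L]
Beat 6 (L): throw ball1 h=2 -> lands@8:L; in-air after throw: [b4@7:R b1@8:L b2@9:R b3@10:L]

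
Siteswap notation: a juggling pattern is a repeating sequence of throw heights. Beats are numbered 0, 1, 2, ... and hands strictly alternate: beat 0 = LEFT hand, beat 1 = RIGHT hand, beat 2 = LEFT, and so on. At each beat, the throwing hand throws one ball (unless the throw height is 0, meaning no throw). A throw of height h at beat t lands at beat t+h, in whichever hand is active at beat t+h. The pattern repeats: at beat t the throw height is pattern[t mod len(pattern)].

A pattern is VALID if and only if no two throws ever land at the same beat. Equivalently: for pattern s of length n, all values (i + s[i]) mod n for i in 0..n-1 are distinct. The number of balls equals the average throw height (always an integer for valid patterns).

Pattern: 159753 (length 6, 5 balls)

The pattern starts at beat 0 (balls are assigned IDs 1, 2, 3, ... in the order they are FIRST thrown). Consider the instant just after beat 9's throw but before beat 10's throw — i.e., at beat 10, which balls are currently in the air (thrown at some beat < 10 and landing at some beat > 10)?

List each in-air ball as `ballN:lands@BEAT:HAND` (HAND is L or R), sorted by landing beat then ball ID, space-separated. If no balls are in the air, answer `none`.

Answer: ball2:lands@11:R ball1:lands@12:L ball4:lands@16:L ball5:lands@17:R

Derivation:
Beat 0 (L): throw ball1 h=1 -> lands@1:R; in-air after throw: [b1@1:R]
Beat 1 (R): throw ball1 h=5 -> lands@6:L; in-air after throw: [b1@6:L]
Beat 2 (L): throw ball2 h=9 -> lands@11:R; in-air after throw: [b1@6:L b2@11:R]
Beat 3 (R): throw ball3 h=7 -> lands@10:L; in-air after throw: [b1@6:L b3@10:L b2@11:R]
Beat 4 (L): throw ball4 h=5 -> lands@9:R; in-air after throw: [b1@6:L b4@9:R b3@10:L b2@11:R]
Beat 5 (R): throw ball5 h=3 -> lands@8:L; in-air after throw: [b1@6:L b5@8:L b4@9:R b3@10:L b2@11:R]
Beat 6 (L): throw ball1 h=1 -> lands@7:R; in-air after throw: [b1@7:R b5@8:L b4@9:R b3@10:L b2@11:R]
Beat 7 (R): throw ball1 h=5 -> lands@12:L; in-air after throw: [b5@8:L b4@9:R b3@10:L b2@11:R b1@12:L]
Beat 8 (L): throw ball5 h=9 -> lands@17:R; in-air after throw: [b4@9:R b3@10:L b2@11:R b1@12:L b5@17:R]
Beat 9 (R): throw ball4 h=7 -> lands@16:L; in-air after throw: [b3@10:L b2@11:R b1@12:L b4@16:L b5@17:R]
Beat 10 (L): throw ball3 h=5 -> lands@15:R; in-air after throw: [b2@11:R b1@12:L b3@15:R b4@16:L b5@17:R]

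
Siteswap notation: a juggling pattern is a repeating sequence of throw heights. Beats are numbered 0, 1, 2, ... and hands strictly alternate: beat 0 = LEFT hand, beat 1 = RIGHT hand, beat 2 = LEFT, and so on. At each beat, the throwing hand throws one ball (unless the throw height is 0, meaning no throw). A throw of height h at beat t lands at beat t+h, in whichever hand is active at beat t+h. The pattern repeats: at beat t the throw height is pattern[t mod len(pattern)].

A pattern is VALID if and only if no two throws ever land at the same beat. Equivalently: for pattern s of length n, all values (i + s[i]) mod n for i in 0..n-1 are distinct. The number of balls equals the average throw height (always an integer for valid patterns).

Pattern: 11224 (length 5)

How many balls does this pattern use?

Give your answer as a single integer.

Pattern = [1, 1, 2, 2, 4], length n = 5
  position 0: throw height = 1, running sum = 1
  position 1: throw height = 1, running sum = 2
  position 2: throw height = 2, running sum = 4
  position 3: throw height = 2, running sum = 6
  position 4: throw height = 4, running sum = 10
Total sum = 10; balls = sum / n = 10 / 5 = 2

Answer: 2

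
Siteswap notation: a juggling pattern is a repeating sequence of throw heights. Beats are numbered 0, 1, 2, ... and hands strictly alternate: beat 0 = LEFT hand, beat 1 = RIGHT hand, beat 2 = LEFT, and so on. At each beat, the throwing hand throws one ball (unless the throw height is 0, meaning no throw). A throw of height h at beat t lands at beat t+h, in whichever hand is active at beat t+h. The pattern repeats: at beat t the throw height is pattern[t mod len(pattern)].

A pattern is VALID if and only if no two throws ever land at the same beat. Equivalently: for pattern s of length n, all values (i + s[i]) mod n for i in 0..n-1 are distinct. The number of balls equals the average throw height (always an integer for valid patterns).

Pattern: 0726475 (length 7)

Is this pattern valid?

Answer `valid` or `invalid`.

i=0: (i + s[i]) mod n = (0 + 0) mod 7 = 0
i=1: (i + s[i]) mod n = (1 + 7) mod 7 = 1
i=2: (i + s[i]) mod n = (2 + 2) mod 7 = 4
i=3: (i + s[i]) mod n = (3 + 6) mod 7 = 2
i=4: (i + s[i]) mod n = (4 + 4) mod 7 = 1
i=5: (i + s[i]) mod n = (5 + 7) mod 7 = 5
i=6: (i + s[i]) mod n = (6 + 5) mod 7 = 4
Residues: [0, 1, 4, 2, 1, 5, 4], distinct: False

Answer: invalid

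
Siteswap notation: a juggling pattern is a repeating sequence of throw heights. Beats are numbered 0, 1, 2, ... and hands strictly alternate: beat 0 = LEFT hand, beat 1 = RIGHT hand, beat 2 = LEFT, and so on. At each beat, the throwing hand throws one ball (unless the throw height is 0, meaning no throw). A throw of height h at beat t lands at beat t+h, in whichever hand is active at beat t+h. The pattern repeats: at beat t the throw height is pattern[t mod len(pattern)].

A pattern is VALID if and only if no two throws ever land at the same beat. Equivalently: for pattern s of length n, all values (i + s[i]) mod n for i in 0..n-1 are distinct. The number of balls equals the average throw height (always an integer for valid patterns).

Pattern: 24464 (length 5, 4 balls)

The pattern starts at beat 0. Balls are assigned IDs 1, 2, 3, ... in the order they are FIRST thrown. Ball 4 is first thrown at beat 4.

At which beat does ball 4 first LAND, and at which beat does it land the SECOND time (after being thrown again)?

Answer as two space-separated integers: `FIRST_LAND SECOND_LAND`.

Answer: 8 14

Derivation:
Beat 0 (L): throw ball1 h=2 -> lands@2:L; in-air after throw: [b1@2:L]
Beat 1 (R): throw ball2 h=4 -> lands@5:R; in-air after throw: [b1@2:L b2@5:R]
Beat 2 (L): throw ball1 h=4 -> lands@6:L; in-air after throw: [b2@5:R b1@6:L]
Beat 3 (R): throw ball3 h=6 -> lands@9:R; in-air after throw: [b2@5:R b1@6:L b3@9:R]
Beat 4 (L): throw ball4 h=4 -> lands@8:L; in-air after throw: [b2@5:R b1@6:L b4@8:L b3@9:R]
Beat 5 (R): throw ball2 h=2 -> lands@7:R; in-air after throw: [b1@6:L b2@7:R b4@8:L b3@9:R]
Beat 6 (L): throw ball1 h=4 -> lands@10:L; in-air after throw: [b2@7:R b4@8:L b3@9:R b1@10:L]
Beat 7 (R): throw ball2 h=4 -> lands@11:R; in-air after throw: [b4@8:L b3@9:R b1@10:L b2@11:R]
Beat 8 (L): throw ball4 h=6 -> lands@14:L; in-air after throw: [b3@9:R b1@10:L b2@11:R b4@14:L]
Beat 9 (R): throw ball3 h=4 -> lands@13:R; in-air after throw: [b1@10:L b2@11:R b3@13:R b4@14:L]
Beat 10 (L): throw ball1 h=2 -> lands@12:L; in-air after throw: [b2@11:R b1@12:L b3@13:R b4@14:L]
Beat 11 (R): throw ball2 h=4 -> lands@15:R; in-air after throw: [b1@12:L b3@13:R b4@14:L b2@15:R]
Beat 12 (L): throw ball1 h=4 -> lands@16:L; in-air after throw: [b3@13:R b4@14:L b2@15:R b1@16:L]
Beat 13 (R): throw ball3 h=6 -> lands@19:R; in-air after throw: [b4@14:L b2@15:R b1@16:L b3@19:R]
Beat 14 (L): throw ball4 h=4 -> lands@18:L; in-air after throw: [b2@15:R b1@16:L b4@18:L b3@19:R]
Ball 4: thrown@4 h=4 -> first land @8; rethrown@8 h=6 -> second land @14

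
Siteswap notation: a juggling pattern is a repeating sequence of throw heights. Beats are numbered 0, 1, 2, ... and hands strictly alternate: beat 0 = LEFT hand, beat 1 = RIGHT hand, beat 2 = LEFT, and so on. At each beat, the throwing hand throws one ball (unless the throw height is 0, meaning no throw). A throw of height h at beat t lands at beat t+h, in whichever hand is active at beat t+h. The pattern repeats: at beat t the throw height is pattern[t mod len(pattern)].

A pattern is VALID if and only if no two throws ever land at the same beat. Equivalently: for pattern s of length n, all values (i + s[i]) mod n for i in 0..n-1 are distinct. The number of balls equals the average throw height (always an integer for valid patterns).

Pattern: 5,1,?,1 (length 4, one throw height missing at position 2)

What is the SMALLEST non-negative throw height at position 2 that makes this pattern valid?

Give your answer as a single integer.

i=0: (0 + 5) mod 4 = 1
i=1: (1 + 1) mod 4 = 2
i=2: s[i]=? (unknown)
i=3: (3 + 1) mod 4 = 0
Known residues: [0, 1, 2]; need a permutation of 0..3, so missing residue r = 3
Need (2 + s) mod 4 = 3; smallest s = (3 - 2) mod 4 = 1

Answer: 1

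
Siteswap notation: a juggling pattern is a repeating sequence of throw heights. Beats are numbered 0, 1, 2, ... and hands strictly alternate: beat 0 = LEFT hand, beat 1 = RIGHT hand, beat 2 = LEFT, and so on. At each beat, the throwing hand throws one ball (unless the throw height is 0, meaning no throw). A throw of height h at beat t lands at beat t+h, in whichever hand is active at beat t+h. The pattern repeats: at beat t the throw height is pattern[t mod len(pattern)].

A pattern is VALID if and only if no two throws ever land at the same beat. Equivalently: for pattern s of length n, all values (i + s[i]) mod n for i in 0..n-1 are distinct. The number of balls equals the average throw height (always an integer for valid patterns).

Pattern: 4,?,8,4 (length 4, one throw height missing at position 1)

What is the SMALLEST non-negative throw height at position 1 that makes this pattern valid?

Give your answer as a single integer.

i=0: (0 + 4) mod 4 = 0
i=1: s[i]=? (unknown)
i=2: (2 + 8) mod 4 = 2
i=3: (3 + 4) mod 4 = 3
Known residues: [0, 2, 3]; need a permutation of 0..3, so missing residue r = 1
Need (1 + s) mod 4 = 1; smallest s = (1 - 1) mod 4 = 0

Answer: 0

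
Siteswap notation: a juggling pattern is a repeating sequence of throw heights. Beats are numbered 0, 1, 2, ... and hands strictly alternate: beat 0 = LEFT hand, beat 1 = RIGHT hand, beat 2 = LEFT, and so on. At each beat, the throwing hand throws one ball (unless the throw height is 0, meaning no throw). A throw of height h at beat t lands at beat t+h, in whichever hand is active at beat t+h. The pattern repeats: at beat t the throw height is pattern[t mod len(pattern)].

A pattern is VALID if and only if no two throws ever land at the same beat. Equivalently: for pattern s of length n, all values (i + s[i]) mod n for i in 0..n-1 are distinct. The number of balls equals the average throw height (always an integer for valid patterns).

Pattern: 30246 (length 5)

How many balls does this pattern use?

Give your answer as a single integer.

Pattern = [3, 0, 2, 4, 6], length n = 5
  position 0: throw height = 3, running sum = 3
  position 1: throw height = 0, running sum = 3
  position 2: throw height = 2, running sum = 5
  position 3: throw height = 4, running sum = 9
  position 4: throw height = 6, running sum = 15
Total sum = 15; balls = sum / n = 15 / 5 = 3

Answer: 3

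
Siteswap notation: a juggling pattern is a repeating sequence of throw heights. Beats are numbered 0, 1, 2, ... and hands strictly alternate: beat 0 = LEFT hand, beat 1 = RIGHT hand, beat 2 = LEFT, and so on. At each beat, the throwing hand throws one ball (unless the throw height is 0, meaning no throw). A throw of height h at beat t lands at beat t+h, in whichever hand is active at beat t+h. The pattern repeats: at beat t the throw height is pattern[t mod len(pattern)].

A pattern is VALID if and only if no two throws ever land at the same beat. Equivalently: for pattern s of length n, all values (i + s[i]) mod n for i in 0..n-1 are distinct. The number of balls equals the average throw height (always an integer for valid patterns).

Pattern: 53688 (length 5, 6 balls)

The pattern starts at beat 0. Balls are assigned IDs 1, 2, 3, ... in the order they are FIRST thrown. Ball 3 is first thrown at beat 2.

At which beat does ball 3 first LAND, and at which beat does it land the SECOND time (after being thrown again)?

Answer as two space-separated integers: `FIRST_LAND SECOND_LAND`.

Answer: 8 16

Derivation:
Beat 0 (L): throw ball1 h=5 -> lands@5:R; in-air after throw: [b1@5:R]
Beat 1 (R): throw ball2 h=3 -> lands@4:L; in-air after throw: [b2@4:L b1@5:R]
Beat 2 (L): throw ball3 h=6 -> lands@8:L; in-air after throw: [b2@4:L b1@5:R b3@8:L]
Beat 3 (R): throw ball4 h=8 -> lands@11:R; in-air after throw: [b2@4:L b1@5:R b3@8:L b4@11:R]
Beat 4 (L): throw ball2 h=8 -> lands@12:L; in-air after throw: [b1@5:R b3@8:L b4@11:R b2@12:L]
Beat 5 (R): throw ball1 h=5 -> lands@10:L; in-air after throw: [b3@8:L b1@10:L b4@11:R b2@12:L]
Beat 6 (L): throw ball5 h=3 -> lands@9:R; in-air after throw: [b3@8:L b5@9:R b1@10:L b4@11:R b2@12:L]
Beat 7 (R): throw ball6 h=6 -> lands@13:R; in-air after throw: [b3@8:L b5@9:R b1@10:L b4@11:R b2@12:L b6@13:R]
Beat 8 (L): throw ball3 h=8 -> lands@16:L; in-air after throw: [b5@9:R b1@10:L b4@11:R b2@12:L b6@13:R b3@16:L]
Beat 9 (R): throw ball5 h=8 -> lands@17:R; in-air after throw: [b1@10:L b4@11:R b2@12:L b6@13:R b3@16:L b5@17:R]
Beat 10 (L): throw ball1 h=5 -> lands@15:R; in-air after throw: [b4@11:R b2@12:L b6@13:R b1@15:R b3@16:L b5@17:R]
Beat 11 (R): throw ball4 h=3 -> lands@14:L; in-air after throw: [b2@12:L b6@13:R b4@14:L b1@15:R b3@16:L b5@17:R]
Beat 12 (L): throw ball2 h=6 -> lands@18:L; in-air after throw: [b6@13:R b4@14:L b1@15:R b3@16:L b5@17:R b2@18:L]
Beat 13 (R): throw ball6 h=8 -> lands@21:R; in-air after throw: [b4@14:L b1@15:R b3@16:L b5@17:R b2@18:L b6@21:R]
Beat 14 (L): throw ball4 h=8 -> lands@22:L; in-air after throw: [b1@15:R b3@16:L b5@17:R b2@18:L b6@21:R b4@22:L]
Beat 15 (R): throw ball1 h=5 -> lands@20:L; in-air after throw: [b3@16:L b5@17:R b2@18:L b1@20:L b6@21:R b4@22:L]
Beat 16 (L): throw ball3 h=3 -> lands@19:R; in-air after throw: [b5@17:R b2@18:L b3@19:R b1@20:L b6@21:R b4@22:L]
Ball 3: thrown@2 h=6 -> first land @8; rethrown@8 h=8 -> second land @16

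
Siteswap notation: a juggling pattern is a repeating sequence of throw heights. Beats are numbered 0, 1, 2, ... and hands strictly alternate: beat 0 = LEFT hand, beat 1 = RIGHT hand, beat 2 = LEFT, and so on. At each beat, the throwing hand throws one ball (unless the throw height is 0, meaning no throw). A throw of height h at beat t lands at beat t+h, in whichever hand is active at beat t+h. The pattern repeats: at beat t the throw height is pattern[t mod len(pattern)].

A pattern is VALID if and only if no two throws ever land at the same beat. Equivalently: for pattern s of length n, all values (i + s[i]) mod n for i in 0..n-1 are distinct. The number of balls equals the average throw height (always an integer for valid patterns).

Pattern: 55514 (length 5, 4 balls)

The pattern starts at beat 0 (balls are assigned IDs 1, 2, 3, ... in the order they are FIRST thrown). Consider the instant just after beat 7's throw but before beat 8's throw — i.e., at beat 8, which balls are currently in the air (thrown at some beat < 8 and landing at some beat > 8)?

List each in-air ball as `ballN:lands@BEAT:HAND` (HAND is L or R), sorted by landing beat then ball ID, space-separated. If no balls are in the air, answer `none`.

Beat 0 (L): throw ball1 h=5 -> lands@5:R; in-air after throw: [b1@5:R]
Beat 1 (R): throw ball2 h=5 -> lands@6:L; in-air after throw: [b1@5:R b2@6:L]
Beat 2 (L): throw ball3 h=5 -> lands@7:R; in-air after throw: [b1@5:R b2@6:L b3@7:R]
Beat 3 (R): throw ball4 h=1 -> lands@4:L; in-air after throw: [b4@4:L b1@5:R b2@6:L b3@7:R]
Beat 4 (L): throw ball4 h=4 -> lands@8:L; in-air after throw: [b1@5:R b2@6:L b3@7:R b4@8:L]
Beat 5 (R): throw ball1 h=5 -> lands@10:L; in-air after throw: [b2@6:L b3@7:R b4@8:L b1@10:L]
Beat 6 (L): throw ball2 h=5 -> lands@11:R; in-air after throw: [b3@7:R b4@8:L b1@10:L b2@11:R]
Beat 7 (R): throw ball3 h=5 -> lands@12:L; in-air after throw: [b4@8:L b1@10:L b2@11:R b3@12:L]
Beat 8 (L): throw ball4 h=1 -> lands@9:R; in-air after throw: [b4@9:R b1@10:L b2@11:R b3@12:L]

Answer: ball1:lands@10:L ball2:lands@11:R ball3:lands@12:L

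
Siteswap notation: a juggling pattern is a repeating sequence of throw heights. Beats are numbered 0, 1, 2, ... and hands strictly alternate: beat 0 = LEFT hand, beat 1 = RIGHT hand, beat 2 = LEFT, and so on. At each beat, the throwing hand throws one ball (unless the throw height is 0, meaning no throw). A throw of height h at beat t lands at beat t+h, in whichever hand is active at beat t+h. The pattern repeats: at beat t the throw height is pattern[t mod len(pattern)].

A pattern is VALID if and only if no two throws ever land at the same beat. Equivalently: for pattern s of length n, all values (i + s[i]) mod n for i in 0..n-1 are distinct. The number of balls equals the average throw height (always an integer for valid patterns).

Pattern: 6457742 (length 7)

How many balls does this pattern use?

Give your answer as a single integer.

Pattern = [6, 4, 5, 7, 7, 4, 2], length n = 7
  position 0: throw height = 6, running sum = 6
  position 1: throw height = 4, running sum = 10
  position 2: throw height = 5, running sum = 15
  position 3: throw height = 7, running sum = 22
  position 4: throw height = 7, running sum = 29
  position 5: throw height = 4, running sum = 33
  position 6: throw height = 2, running sum = 35
Total sum = 35; balls = sum / n = 35 / 7 = 5

Answer: 5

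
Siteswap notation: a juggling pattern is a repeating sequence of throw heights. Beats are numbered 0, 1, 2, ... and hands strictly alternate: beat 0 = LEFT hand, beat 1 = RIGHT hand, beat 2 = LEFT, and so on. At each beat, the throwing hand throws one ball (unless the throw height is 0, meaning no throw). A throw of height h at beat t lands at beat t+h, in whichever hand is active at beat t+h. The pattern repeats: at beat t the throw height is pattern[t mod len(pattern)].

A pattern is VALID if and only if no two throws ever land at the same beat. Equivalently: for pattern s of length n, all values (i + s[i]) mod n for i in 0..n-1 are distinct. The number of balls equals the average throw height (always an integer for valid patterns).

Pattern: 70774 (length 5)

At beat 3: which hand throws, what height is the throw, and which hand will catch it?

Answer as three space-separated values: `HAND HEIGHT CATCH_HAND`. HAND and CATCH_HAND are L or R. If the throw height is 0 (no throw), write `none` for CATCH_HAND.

Answer: R 7 L

Derivation:
Beat 3: 3 mod 2 = 1, so hand = R
Throw height = pattern[3 mod 5] = pattern[3] = 7
Lands at beat 3+7=10, 10 mod 2 = 0, so catch hand = L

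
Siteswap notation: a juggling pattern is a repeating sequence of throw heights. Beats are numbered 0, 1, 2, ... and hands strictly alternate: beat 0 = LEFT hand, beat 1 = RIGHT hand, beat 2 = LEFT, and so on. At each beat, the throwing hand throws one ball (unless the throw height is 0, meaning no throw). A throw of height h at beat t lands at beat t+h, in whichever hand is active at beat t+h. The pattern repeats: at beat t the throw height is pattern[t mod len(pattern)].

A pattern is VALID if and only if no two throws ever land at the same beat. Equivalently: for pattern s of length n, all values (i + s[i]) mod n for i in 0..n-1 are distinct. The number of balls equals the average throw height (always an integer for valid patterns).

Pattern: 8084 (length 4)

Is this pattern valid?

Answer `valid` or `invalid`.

Answer: valid

Derivation:
i=0: (i + s[i]) mod n = (0 + 8) mod 4 = 0
i=1: (i + s[i]) mod n = (1 + 0) mod 4 = 1
i=2: (i + s[i]) mod n = (2 + 8) mod 4 = 2
i=3: (i + s[i]) mod n = (3 + 4) mod 4 = 3
Residues: [0, 1, 2, 3], distinct: True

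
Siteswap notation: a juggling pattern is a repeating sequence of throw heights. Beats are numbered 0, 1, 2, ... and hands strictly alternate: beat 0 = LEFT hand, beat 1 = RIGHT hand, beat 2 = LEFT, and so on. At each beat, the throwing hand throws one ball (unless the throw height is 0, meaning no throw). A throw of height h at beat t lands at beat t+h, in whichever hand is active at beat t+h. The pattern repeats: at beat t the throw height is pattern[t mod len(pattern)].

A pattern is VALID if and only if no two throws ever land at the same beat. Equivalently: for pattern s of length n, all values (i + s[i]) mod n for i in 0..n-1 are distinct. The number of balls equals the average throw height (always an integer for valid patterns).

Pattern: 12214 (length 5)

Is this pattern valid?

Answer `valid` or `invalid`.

i=0: (i + s[i]) mod n = (0 + 1) mod 5 = 1
i=1: (i + s[i]) mod n = (1 + 2) mod 5 = 3
i=2: (i + s[i]) mod n = (2 + 2) mod 5 = 4
i=3: (i + s[i]) mod n = (3 + 1) mod 5 = 4
i=4: (i + s[i]) mod n = (4 + 4) mod 5 = 3
Residues: [1, 3, 4, 4, 3], distinct: False

Answer: invalid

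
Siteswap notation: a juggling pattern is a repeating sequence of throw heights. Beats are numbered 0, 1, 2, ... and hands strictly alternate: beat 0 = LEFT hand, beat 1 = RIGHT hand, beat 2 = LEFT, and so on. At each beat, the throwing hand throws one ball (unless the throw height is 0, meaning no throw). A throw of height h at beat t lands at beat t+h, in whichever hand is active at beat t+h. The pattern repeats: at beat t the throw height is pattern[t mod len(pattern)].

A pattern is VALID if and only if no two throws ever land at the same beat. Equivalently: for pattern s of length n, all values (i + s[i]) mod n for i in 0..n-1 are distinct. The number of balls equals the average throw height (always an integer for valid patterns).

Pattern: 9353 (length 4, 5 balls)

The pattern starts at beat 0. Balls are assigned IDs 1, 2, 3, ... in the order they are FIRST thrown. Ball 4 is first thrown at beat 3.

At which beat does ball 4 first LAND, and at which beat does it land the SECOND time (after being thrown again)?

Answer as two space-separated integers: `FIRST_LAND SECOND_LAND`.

Beat 0 (L): throw ball1 h=9 -> lands@9:R; in-air after throw: [b1@9:R]
Beat 1 (R): throw ball2 h=3 -> lands@4:L; in-air after throw: [b2@4:L b1@9:R]
Beat 2 (L): throw ball3 h=5 -> lands@7:R; in-air after throw: [b2@4:L b3@7:R b1@9:R]
Beat 3 (R): throw ball4 h=3 -> lands@6:L; in-air after throw: [b2@4:L b4@6:L b3@7:R b1@9:R]
Beat 4 (L): throw ball2 h=9 -> lands@13:R; in-air after throw: [b4@6:L b3@7:R b1@9:R b2@13:R]
Beat 5 (R): throw ball5 h=3 -> lands@8:L; in-air after throw: [b4@6:L b3@7:R b5@8:L b1@9:R b2@13:R]
Beat 6 (L): throw ball4 h=5 -> lands@11:R; in-air after throw: [b3@7:R b5@8:L b1@9:R b4@11:R b2@13:R]
Beat 7 (R): throw ball3 h=3 -> lands@10:L; in-air after throw: [b5@8:L b1@9:R b3@10:L b4@11:R b2@13:R]
Beat 8 (L): throw ball5 h=9 -> lands@17:R; in-air after throw: [b1@9:R b3@10:L b4@11:R b2@13:R b5@17:R]
Beat 9 (R): throw ball1 h=3 -> lands@12:L; in-air after throw: [b3@10:L b4@11:R b1@12:L b2@13:R b5@17:R]
Beat 10 (L): throw ball3 h=5 -> lands@15:R; in-air after throw: [b4@11:R b1@12:L b2@13:R b3@15:R b5@17:R]
Beat 11 (R): throw ball4 h=3 -> lands@14:L; in-air after throw: [b1@12:L b2@13:R b4@14:L b3@15:R b5@17:R]
Ball 4: thrown@3 h=3 -> first land @6; rethrown@6 h=5 -> second land @11

Answer: 6 11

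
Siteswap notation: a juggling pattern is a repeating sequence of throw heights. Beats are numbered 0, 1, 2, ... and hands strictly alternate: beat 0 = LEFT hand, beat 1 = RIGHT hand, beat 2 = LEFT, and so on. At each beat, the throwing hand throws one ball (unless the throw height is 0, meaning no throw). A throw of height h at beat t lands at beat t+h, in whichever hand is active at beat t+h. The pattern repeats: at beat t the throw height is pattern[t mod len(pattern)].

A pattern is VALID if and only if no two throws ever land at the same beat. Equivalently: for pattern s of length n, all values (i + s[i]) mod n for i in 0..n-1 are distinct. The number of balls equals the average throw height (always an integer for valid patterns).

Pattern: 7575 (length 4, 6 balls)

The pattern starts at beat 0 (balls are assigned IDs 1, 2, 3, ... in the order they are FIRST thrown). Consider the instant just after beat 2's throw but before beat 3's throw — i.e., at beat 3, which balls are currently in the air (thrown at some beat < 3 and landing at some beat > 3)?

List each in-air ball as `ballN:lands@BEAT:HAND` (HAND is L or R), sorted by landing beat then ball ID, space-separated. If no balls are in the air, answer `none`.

Answer: ball2:lands@6:L ball1:lands@7:R ball3:lands@9:R

Derivation:
Beat 0 (L): throw ball1 h=7 -> lands@7:R; in-air after throw: [b1@7:R]
Beat 1 (R): throw ball2 h=5 -> lands@6:L; in-air after throw: [b2@6:L b1@7:R]
Beat 2 (L): throw ball3 h=7 -> lands@9:R; in-air after throw: [b2@6:L b1@7:R b3@9:R]
Beat 3 (R): throw ball4 h=5 -> lands@8:L; in-air after throw: [b2@6:L b1@7:R b4@8:L b3@9:R]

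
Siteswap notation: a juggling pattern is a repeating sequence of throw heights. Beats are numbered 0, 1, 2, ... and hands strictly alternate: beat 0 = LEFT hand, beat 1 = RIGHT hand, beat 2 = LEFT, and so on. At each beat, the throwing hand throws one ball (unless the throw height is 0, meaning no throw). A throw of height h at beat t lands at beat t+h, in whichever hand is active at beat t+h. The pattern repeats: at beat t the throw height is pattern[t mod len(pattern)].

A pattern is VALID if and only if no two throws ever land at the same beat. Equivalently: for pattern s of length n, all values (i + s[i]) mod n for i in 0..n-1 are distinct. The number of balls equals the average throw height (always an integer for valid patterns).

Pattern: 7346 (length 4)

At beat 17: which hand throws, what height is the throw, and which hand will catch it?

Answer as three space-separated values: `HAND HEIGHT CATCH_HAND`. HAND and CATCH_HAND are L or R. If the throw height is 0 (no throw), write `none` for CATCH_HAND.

Answer: R 3 L

Derivation:
Beat 17: 17 mod 2 = 1, so hand = R
Throw height = pattern[17 mod 4] = pattern[1] = 3
Lands at beat 17+3=20, 20 mod 2 = 0, so catch hand = L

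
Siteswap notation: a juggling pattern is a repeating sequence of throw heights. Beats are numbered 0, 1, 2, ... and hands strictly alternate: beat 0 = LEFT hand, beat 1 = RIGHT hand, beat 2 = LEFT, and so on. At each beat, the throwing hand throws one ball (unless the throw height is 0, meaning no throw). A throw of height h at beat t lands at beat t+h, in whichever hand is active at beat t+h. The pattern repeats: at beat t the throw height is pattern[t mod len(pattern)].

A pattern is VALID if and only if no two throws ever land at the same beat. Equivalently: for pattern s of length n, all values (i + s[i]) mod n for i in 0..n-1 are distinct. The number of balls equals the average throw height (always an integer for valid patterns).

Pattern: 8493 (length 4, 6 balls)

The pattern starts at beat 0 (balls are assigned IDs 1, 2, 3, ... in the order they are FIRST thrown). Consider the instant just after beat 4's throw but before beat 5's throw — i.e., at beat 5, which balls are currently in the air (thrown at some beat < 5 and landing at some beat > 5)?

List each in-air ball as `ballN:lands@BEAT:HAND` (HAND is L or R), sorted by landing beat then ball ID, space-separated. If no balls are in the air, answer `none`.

Beat 0 (L): throw ball1 h=8 -> lands@8:L; in-air after throw: [b1@8:L]
Beat 1 (R): throw ball2 h=4 -> lands@5:R; in-air after throw: [b2@5:R b1@8:L]
Beat 2 (L): throw ball3 h=9 -> lands@11:R; in-air after throw: [b2@5:R b1@8:L b3@11:R]
Beat 3 (R): throw ball4 h=3 -> lands@6:L; in-air after throw: [b2@5:R b4@6:L b1@8:L b3@11:R]
Beat 4 (L): throw ball5 h=8 -> lands@12:L; in-air after throw: [b2@5:R b4@6:L b1@8:L b3@11:R b5@12:L]
Beat 5 (R): throw ball2 h=4 -> lands@9:R; in-air after throw: [b4@6:L b1@8:L b2@9:R b3@11:R b5@12:L]

Answer: ball4:lands@6:L ball1:lands@8:L ball3:lands@11:R ball5:lands@12:L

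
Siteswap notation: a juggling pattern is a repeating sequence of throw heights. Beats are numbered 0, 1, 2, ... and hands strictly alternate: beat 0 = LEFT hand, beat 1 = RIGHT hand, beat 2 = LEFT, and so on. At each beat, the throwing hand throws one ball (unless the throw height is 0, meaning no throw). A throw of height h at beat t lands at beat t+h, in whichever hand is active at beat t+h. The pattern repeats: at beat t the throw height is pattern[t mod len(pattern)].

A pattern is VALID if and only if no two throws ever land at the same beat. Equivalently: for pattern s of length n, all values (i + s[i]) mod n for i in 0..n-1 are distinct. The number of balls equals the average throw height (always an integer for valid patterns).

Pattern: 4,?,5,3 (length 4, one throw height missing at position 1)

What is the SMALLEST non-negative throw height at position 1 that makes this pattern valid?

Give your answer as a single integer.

i=0: (0 + 4) mod 4 = 0
i=1: s[i]=? (unknown)
i=2: (2 + 5) mod 4 = 3
i=3: (3 + 3) mod 4 = 2
Known residues: [0, 2, 3]; need a permutation of 0..3, so missing residue r = 1
Need (1 + s) mod 4 = 1; smallest s = (1 - 1) mod 4 = 0

Answer: 0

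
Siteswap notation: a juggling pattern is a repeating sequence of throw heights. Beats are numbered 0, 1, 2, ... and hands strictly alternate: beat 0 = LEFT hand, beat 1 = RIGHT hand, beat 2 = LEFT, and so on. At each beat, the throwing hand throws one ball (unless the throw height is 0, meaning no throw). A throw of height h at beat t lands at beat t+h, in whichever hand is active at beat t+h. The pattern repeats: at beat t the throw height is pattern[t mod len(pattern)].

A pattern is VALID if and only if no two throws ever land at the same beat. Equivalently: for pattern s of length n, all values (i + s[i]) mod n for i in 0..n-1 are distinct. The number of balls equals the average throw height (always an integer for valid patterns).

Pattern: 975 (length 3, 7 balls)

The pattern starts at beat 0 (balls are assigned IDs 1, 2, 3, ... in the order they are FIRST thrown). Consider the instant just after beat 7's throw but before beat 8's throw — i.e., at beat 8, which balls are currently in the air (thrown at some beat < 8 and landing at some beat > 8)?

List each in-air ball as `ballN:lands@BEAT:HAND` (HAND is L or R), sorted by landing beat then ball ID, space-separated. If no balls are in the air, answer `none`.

Answer: ball1:lands@9:R ball6:lands@10:L ball5:lands@11:R ball4:lands@12:L ball3:lands@14:L ball7:lands@15:R

Derivation:
Beat 0 (L): throw ball1 h=9 -> lands@9:R; in-air after throw: [b1@9:R]
Beat 1 (R): throw ball2 h=7 -> lands@8:L; in-air after throw: [b2@8:L b1@9:R]
Beat 2 (L): throw ball3 h=5 -> lands@7:R; in-air after throw: [b3@7:R b2@8:L b1@9:R]
Beat 3 (R): throw ball4 h=9 -> lands@12:L; in-air after throw: [b3@7:R b2@8:L b1@9:R b4@12:L]
Beat 4 (L): throw ball5 h=7 -> lands@11:R; in-air after throw: [b3@7:R b2@8:L b1@9:R b5@11:R b4@12:L]
Beat 5 (R): throw ball6 h=5 -> lands@10:L; in-air after throw: [b3@7:R b2@8:L b1@9:R b6@10:L b5@11:R b4@12:L]
Beat 6 (L): throw ball7 h=9 -> lands@15:R; in-air after throw: [b3@7:R b2@8:L b1@9:R b6@10:L b5@11:R b4@12:L b7@15:R]
Beat 7 (R): throw ball3 h=7 -> lands@14:L; in-air after throw: [b2@8:L b1@9:R b6@10:L b5@11:R b4@12:L b3@14:L b7@15:R]
Beat 8 (L): throw ball2 h=5 -> lands@13:R; in-air after throw: [b1@9:R b6@10:L b5@11:R b4@12:L b2@13:R b3@14:L b7@15:R]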